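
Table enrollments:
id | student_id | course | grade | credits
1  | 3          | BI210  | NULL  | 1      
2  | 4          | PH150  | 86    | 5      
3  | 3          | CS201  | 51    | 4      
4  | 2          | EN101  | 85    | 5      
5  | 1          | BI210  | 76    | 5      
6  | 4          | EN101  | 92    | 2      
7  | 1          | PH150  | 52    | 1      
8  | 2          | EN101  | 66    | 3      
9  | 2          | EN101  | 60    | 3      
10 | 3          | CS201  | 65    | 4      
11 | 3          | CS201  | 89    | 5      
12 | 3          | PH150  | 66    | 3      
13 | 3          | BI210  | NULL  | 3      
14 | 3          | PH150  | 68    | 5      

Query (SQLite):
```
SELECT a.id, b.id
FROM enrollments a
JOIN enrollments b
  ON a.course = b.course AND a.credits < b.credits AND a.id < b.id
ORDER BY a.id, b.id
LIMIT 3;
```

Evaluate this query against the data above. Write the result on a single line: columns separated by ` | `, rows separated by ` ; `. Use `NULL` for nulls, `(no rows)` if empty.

1 | 5 ; 1 | 13 ; 3 | 11

Pairs (a,b) with same course, a.credits < b.credits, a.id < b.id.
course groups: BI210:{1,5,13} CS201:{3,10,11} EN101:{4,6,8,9} PH150:{2,7,12,14}
Ordered by (a.id, b.id); first 3.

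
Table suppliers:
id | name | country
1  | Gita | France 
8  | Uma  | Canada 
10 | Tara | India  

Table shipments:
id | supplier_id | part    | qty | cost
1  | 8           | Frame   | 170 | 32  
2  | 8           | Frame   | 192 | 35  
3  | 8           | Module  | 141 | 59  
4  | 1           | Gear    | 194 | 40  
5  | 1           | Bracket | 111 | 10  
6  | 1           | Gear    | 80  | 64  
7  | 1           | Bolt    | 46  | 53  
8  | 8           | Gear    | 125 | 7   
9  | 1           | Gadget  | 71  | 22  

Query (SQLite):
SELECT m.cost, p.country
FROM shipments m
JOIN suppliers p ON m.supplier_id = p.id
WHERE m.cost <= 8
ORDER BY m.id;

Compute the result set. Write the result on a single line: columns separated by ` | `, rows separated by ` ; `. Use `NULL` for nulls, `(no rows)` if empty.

Each shipments row matches the suppliers row where supplier_id = suppliers.id.
Then keep rows with m.cost <= 8.

7 | Canada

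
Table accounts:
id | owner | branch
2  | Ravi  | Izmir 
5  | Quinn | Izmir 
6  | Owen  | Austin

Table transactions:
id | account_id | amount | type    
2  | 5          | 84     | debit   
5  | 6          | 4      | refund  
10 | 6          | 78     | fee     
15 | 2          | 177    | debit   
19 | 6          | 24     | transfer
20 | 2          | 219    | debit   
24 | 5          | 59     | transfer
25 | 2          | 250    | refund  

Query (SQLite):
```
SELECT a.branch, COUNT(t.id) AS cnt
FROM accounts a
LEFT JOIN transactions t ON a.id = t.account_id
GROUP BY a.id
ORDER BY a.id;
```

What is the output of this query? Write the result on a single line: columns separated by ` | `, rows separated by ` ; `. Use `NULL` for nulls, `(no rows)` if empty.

Izmir | 3 ; Izmir | 2 ; Austin | 3

LEFT JOIN keeps every accounts row; unmatched ones get NULL for transactions columns.
Group by accounts.id and compute COUNT(t.id). COUNT(col) of an all-NULL group is 0.
  2: ids {15, 20, 25} → COUNT(t.id)=3
  5: ids {2, 24} → COUNT(t.id)=2
  6: ids {5, 10, 19} → COUNT(t.id)=3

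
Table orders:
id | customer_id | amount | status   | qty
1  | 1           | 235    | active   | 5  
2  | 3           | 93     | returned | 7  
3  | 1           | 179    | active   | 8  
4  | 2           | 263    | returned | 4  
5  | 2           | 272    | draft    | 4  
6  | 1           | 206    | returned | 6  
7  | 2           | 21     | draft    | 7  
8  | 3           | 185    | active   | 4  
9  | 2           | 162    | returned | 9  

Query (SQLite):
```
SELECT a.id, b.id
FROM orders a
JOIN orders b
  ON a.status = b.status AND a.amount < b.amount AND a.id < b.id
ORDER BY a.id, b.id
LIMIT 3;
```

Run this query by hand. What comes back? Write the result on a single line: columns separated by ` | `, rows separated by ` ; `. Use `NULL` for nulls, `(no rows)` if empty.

Pairs (a,b) with same status, a.amount < b.amount, a.id < b.id.
status groups: active:{1,3,8} draft:{5,7} returned:{2,4,6,9}
Ordered by (a.id, b.id); first 3.

2 | 4 ; 2 | 6 ; 2 | 9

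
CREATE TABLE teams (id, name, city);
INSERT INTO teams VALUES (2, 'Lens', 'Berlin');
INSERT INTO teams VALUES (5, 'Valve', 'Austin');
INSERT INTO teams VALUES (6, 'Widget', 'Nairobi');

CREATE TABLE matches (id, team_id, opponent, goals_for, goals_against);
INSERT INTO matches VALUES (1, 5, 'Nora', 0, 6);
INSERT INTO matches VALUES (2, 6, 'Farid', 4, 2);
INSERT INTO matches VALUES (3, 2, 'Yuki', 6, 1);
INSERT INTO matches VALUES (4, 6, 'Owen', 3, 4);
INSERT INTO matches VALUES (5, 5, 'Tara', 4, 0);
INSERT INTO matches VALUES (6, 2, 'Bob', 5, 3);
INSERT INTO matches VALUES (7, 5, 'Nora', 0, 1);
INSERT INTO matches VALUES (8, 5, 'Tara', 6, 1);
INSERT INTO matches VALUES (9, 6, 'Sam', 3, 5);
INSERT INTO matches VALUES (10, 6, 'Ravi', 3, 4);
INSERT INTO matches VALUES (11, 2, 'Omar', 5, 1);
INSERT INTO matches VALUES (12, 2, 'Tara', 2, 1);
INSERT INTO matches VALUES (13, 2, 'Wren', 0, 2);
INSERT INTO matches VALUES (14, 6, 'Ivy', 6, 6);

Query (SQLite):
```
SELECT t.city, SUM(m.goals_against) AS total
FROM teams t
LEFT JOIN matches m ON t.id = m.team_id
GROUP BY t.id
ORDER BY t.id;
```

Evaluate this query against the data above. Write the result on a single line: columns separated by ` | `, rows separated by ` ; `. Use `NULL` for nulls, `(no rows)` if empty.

Berlin | 8 ; Austin | 8 ; Nairobi | 21

LEFT JOIN keeps every teams row; unmatched ones get NULL for matches columns.
Group by teams.id and compute SUM(m.goals_against). SUM over an all-NULL group is NULL.
  2: ids {3, 6, 11, 12, 13} → SUM(m.goals_against)=8
  5: ids {1, 5, 7, 8} → SUM(m.goals_against)=8
  6: ids {2, 4, 9, 10, 14} → SUM(m.goals_against)=21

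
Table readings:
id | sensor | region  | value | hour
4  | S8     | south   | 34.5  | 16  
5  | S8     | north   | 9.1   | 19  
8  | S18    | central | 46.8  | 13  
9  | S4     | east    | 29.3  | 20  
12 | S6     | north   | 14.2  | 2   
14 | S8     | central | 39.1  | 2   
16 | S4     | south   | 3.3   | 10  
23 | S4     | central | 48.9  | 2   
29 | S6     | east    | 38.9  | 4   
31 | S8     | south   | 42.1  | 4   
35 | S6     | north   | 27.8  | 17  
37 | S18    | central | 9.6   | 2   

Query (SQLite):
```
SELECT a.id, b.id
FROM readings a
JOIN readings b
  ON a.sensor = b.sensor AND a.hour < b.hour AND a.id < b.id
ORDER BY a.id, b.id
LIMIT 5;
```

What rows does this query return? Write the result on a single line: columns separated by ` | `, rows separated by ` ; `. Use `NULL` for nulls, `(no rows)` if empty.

4 | 5 ; 12 | 29 ; 12 | 35 ; 14 | 31 ; 29 | 35

Pairs (a,b) with same sensor, a.hour < b.hour, a.id < b.id.
sensor groups: S18:{8,37} S4:{9,16,23} S6:{12,29,35} S8:{4,5,14,31}
Ordered by (a.id, b.id); first 5.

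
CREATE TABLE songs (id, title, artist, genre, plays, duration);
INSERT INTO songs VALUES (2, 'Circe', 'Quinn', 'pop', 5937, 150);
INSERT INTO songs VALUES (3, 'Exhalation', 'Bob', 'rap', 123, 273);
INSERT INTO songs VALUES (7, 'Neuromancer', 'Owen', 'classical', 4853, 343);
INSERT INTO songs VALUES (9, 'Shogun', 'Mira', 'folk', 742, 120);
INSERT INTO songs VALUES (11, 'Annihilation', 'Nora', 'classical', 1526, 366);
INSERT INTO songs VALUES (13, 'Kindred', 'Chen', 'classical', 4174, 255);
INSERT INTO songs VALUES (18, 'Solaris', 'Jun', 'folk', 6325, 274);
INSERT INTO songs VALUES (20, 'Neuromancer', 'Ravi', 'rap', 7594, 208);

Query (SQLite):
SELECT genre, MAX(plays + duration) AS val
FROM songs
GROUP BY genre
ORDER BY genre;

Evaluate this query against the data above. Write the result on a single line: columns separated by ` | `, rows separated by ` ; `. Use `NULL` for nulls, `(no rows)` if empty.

For each row compute plays + duration.
Group by genre; take MAX of the expression per group.
  classical: ids {7, 11, 13} → MAX(plays + duration)=5196
  folk: ids {9, 18} → MAX(plays + duration)=6599
  pop: ids {2} → MAX(plays + duration)=6087
  rap: ids {3, 20} → MAX(plays + duration)=7802

classical | 5196 ; folk | 6599 ; pop | 6087 ; rap | 7802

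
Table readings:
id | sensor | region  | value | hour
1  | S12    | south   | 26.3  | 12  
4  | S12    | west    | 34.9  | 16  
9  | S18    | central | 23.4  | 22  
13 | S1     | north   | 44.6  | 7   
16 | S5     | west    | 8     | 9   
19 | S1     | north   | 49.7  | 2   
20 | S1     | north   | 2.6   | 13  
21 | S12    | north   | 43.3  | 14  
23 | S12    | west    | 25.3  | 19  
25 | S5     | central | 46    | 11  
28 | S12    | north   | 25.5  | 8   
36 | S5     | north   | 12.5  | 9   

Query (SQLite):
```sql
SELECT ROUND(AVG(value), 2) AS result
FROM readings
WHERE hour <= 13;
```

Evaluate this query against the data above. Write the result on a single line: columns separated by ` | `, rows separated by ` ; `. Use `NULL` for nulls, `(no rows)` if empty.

Rows where hour <= 13 → value values: [26.3, 44.6, 8, 49.7, 2.6, 46, 25.5, 12.5].
AVG = 215.2 / 8 (rounded to 2 dp).

26.9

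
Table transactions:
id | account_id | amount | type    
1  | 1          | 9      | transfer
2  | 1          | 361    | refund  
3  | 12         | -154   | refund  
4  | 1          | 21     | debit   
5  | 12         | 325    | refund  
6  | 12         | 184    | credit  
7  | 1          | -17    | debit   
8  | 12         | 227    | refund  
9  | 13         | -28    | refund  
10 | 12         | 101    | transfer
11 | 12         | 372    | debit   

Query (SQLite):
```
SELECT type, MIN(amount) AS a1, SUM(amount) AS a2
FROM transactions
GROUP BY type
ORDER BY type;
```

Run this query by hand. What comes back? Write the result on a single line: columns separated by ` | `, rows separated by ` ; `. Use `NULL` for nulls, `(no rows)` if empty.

credit | 184 | 184 ; debit | -17 | 376 ; refund | -154 | 731 ; transfer | 9 | 110

Group transactions by type.
Per group compute: MIN(amount), SUM(amount).
  credit: ids {6} → MIN(amount)=184, SUM(amount)=184
  debit: ids {4, 7, 11} → MIN(amount)=-17, SUM(amount)=376
  refund: ids {2, 3, 5, 8, 9} → MIN(amount)=-154, SUM(amount)=731
  transfer: ids {1, 10} → MIN(amount)=9, SUM(amount)=110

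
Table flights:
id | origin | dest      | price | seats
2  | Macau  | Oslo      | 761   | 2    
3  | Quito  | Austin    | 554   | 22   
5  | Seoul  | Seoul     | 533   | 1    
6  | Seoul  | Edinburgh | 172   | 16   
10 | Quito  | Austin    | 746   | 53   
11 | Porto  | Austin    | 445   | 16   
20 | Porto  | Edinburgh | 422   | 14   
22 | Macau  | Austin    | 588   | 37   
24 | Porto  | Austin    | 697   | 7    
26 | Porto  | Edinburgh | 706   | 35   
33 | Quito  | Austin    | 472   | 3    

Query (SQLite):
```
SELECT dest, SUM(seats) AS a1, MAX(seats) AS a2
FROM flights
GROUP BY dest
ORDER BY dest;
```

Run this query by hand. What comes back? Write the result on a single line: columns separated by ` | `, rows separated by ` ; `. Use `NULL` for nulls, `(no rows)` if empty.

Austin | 138 | 53 ; Edinburgh | 65 | 35 ; Oslo | 2 | 2 ; Seoul | 1 | 1

Group flights by dest.
Per group compute: SUM(seats), MAX(seats).
  Austin: ids {3, 10, 11, 22, 24, 33} → SUM(seats)=138, MAX(seats)=53
  Edinburgh: ids {6, 20, 26} → SUM(seats)=65, MAX(seats)=35
  Oslo: ids {2} → SUM(seats)=2, MAX(seats)=2
  Seoul: ids {5} → SUM(seats)=1, MAX(seats)=1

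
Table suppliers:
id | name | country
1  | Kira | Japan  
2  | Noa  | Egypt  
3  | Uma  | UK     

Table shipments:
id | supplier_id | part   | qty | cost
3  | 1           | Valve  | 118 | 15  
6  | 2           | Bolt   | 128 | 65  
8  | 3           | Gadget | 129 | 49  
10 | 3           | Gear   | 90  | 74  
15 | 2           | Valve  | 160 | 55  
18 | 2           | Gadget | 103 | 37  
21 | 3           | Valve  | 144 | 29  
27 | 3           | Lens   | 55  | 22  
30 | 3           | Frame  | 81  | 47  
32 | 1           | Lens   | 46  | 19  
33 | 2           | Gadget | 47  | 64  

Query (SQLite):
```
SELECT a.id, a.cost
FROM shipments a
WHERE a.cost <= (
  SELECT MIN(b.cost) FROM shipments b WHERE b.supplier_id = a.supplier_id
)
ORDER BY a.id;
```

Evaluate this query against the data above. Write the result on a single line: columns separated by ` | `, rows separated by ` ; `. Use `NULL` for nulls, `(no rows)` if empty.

3 | 15 ; 18 | 37 ; 27 | 22

For each shipments row a, compute MIN(cost) over rows sharing a.supplier_id.
Keep row a if a.cost <= that per-group MIN.
  supplier_id=1: MIN(cost) = 15
  supplier_id=2: MIN(cost) = 37
  supplier_id=3: MIN(cost) = 22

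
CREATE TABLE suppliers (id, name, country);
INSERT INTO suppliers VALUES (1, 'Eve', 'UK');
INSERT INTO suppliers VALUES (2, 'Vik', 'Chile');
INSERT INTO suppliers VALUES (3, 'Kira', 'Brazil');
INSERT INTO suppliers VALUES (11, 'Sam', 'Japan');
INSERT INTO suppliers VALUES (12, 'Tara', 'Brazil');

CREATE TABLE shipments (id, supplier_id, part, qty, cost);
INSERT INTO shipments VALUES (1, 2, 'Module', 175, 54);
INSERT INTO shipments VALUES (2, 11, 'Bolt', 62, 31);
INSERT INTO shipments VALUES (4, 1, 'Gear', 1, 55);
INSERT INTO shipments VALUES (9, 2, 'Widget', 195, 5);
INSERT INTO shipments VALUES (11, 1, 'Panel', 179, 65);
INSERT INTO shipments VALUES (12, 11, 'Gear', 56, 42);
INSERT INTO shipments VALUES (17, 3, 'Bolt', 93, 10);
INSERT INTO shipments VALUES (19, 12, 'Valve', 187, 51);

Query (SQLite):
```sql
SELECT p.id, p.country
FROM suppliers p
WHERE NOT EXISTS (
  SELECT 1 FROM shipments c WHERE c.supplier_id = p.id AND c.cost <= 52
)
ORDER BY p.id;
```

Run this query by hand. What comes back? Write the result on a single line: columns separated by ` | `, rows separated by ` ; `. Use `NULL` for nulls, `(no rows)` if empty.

For each suppliers row, check whether any shipments with matching supplier_id has cost <= 52.
Keep rows where that is false.

1 | UK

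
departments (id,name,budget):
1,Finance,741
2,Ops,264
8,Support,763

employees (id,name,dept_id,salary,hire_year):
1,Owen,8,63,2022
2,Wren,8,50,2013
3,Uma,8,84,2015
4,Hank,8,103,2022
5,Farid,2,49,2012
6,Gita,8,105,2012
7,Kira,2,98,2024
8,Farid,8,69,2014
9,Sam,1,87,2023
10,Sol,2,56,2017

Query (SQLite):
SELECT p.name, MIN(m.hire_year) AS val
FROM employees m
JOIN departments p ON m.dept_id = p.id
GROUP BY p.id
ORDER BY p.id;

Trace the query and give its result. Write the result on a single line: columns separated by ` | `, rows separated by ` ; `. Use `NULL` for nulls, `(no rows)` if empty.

Join each employees row to its departments via dept_id.
Group joined rows by departments.id; compute MIN(m.hire_year) per group.
  1: ids {9} → MIN(m.hire_year)=2023
  2: ids {5, 7, 10} → MIN(m.hire_year)=2012
  8: ids {1, 2, 3, 4, 6, 8} → MIN(m.hire_year)=2012

Finance | 2023 ; Ops | 2012 ; Support | 2012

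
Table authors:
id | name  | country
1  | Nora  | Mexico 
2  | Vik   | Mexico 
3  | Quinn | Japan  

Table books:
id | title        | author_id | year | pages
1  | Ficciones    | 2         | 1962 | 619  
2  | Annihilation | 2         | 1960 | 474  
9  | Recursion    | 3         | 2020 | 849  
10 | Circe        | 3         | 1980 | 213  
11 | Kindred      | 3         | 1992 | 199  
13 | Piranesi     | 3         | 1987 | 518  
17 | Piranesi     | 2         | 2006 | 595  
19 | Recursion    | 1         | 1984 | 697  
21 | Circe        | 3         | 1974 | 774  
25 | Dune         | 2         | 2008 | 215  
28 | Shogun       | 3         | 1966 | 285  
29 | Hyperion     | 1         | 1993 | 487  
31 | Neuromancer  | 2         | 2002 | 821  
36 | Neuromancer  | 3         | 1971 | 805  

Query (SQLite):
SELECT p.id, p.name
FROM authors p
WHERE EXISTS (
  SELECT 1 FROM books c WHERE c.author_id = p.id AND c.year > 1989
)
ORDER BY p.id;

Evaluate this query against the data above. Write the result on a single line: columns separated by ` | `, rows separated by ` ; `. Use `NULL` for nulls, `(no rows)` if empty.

For each authors row, check whether any books with matching author_id has year > 1989.
Keep rows where that is true.

1 | Nora ; 2 | Vik ; 3 | Quinn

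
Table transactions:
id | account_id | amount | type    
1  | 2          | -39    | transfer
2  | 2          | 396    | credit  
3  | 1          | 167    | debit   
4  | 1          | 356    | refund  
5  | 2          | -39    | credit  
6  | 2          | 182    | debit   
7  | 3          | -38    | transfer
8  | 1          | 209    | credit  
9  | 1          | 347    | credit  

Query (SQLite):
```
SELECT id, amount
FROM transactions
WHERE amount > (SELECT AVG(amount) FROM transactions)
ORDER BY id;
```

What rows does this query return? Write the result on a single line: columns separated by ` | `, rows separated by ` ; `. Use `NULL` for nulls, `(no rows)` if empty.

Scalar subquery: AVG(amount) over all transactions rows = 171.222222 (≈; comparison uses full precision).
Keep rows where amount > that value.

2 | 396 ; 4 | 356 ; 6 | 182 ; 8 | 209 ; 9 | 347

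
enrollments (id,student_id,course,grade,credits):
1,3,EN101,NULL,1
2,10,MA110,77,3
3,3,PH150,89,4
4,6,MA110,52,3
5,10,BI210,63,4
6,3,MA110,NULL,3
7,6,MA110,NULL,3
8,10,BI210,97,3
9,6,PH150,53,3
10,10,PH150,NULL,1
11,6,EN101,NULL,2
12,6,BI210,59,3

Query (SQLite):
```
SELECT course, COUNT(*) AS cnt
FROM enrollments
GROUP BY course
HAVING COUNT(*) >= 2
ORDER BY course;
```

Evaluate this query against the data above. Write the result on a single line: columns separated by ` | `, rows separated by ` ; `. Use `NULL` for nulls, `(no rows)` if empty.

BI210 | 3 ; EN101 | 2 ; MA110 | 4 ; PH150 | 3

Partition enrollments by course; compute COUNT(*) within each group.
HAVING: keep groups with count ≥ 2.
  BI210: ids {5, 8, 12} → COUNT(*)=3
  EN101: ids {1, 11} → COUNT(*)=2
  MA110: ids {2, 4, 6, 7} → COUNT(*)=4
  PH150: ids {3, 9, 10} → COUNT(*)=3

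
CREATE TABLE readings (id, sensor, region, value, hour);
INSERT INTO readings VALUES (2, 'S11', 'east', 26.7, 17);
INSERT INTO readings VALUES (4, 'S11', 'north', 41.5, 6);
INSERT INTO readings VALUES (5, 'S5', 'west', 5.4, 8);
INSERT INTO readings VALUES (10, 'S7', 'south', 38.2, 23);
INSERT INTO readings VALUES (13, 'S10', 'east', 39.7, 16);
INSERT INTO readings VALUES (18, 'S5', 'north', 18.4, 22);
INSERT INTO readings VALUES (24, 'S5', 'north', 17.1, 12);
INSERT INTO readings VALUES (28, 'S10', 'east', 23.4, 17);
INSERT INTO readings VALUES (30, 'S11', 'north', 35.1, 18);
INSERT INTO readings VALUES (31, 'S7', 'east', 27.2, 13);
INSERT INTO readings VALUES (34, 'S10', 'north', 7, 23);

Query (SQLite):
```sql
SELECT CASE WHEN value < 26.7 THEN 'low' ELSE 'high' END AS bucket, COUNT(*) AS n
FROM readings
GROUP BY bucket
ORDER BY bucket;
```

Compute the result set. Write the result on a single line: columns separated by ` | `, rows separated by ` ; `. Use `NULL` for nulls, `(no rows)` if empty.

high | 6 ; low | 5

Bucket rows by value < 26.7 → 'low' else 'high'; count each bucket.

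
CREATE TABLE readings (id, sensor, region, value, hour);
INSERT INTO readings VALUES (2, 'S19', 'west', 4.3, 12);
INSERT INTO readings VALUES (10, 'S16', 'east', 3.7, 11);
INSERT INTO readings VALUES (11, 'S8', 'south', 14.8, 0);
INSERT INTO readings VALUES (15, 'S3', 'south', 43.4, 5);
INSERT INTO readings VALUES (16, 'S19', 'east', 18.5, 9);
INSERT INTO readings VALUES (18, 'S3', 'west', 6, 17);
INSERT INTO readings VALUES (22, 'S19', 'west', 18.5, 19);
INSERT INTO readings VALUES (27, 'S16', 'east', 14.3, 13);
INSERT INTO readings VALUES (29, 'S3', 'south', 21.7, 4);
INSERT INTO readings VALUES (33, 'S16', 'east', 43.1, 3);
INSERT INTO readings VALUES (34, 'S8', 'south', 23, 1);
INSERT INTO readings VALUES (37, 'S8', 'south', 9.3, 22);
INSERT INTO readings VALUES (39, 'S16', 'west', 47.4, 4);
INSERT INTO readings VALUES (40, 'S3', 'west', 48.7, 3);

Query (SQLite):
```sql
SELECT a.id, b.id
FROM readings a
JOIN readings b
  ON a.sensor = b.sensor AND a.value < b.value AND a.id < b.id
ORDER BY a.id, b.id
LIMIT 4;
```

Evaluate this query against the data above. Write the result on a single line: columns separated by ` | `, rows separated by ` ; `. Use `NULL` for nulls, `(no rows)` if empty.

2 | 16 ; 2 | 22 ; 10 | 27 ; 10 | 33

Pairs (a,b) with same sensor, a.value < b.value, a.id < b.id.
sensor groups: S16:{10,27,33,39} S19:{2,16,22} S3:{15,18,29,40} S8:{11,34,37}
Ordered by (a.id, b.id); first 4.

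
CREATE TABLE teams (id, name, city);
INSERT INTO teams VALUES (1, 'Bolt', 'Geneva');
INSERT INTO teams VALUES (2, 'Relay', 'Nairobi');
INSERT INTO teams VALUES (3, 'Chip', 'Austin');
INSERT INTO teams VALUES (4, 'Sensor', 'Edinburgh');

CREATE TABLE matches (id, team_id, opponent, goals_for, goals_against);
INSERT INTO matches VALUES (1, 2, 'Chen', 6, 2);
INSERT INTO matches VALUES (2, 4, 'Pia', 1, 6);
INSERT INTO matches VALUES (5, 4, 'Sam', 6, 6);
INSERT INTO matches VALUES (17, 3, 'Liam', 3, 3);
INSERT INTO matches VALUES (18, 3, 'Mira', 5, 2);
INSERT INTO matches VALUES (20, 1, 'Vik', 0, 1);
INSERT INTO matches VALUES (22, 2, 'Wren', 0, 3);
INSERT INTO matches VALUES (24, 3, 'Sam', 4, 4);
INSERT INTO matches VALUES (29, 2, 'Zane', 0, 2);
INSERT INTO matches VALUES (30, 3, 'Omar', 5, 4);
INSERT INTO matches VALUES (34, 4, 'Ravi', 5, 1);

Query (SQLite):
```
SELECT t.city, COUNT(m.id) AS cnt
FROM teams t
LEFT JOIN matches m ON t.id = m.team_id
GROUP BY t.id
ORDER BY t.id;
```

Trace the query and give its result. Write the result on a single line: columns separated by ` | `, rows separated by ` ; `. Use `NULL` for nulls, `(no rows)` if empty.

Geneva | 1 ; Nairobi | 3 ; Austin | 4 ; Edinburgh | 3

LEFT JOIN keeps every teams row; unmatched ones get NULL for matches columns.
Group by teams.id and compute COUNT(m.id). COUNT(col) of an all-NULL group is 0.
  1: ids {20} → COUNT(m.id)=1
  2: ids {1, 22, 29} → COUNT(m.id)=3
  3: ids {17, 18, 24, 30} → COUNT(m.id)=4
  4: ids {2, 5, 34} → COUNT(m.id)=3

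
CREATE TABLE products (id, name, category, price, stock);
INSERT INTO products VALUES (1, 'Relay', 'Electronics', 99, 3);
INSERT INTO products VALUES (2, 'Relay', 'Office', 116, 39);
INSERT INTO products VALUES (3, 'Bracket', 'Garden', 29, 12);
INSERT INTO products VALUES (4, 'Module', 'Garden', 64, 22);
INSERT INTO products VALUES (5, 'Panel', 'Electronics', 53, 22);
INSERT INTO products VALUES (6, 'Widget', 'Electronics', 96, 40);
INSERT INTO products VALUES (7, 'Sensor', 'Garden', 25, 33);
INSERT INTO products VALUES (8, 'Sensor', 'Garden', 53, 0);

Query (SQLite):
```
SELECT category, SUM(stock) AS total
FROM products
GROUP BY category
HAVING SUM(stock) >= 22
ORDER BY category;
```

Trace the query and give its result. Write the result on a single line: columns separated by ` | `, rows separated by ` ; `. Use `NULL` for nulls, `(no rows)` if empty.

Electronics | 65 ; Garden | 67 ; Office | 39

Partition products by category; compute SUM(stock) within each group.
HAVING: keep groups where SUM(stock) >= 22.
  Electronics: ids {1, 5, 6} → SUM(stock)=65
  Garden: ids {3, 4, 7, 8} → SUM(stock)=67
  Office: ids {2} → SUM(stock)=39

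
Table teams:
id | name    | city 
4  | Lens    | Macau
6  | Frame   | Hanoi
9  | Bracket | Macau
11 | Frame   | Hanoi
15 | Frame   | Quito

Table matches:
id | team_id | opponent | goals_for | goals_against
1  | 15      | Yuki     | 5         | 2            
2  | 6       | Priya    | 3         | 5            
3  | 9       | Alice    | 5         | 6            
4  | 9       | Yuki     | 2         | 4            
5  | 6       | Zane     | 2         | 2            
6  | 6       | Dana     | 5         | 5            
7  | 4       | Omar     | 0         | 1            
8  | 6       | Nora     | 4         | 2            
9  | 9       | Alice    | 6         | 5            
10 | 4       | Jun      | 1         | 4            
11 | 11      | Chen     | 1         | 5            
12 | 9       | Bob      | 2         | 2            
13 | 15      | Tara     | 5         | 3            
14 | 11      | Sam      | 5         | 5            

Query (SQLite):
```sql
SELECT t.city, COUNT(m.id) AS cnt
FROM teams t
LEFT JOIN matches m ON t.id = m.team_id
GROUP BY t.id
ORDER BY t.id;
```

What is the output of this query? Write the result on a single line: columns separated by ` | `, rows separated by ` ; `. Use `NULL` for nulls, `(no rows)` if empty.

Macau | 2 ; Hanoi | 4 ; Macau | 4 ; Hanoi | 2 ; Quito | 2

LEFT JOIN keeps every teams row; unmatched ones get NULL for matches columns.
Group by teams.id and compute COUNT(m.id). COUNT(col) of an all-NULL group is 0.
  4: ids {7, 10} → COUNT(m.id)=2
  6: ids {2, 5, 6, 8} → COUNT(m.id)=4
  9: ids {3, 4, 9, 12} → COUNT(m.id)=4
  11: ids {11, 14} → COUNT(m.id)=2
  15: ids {1, 13} → COUNT(m.id)=2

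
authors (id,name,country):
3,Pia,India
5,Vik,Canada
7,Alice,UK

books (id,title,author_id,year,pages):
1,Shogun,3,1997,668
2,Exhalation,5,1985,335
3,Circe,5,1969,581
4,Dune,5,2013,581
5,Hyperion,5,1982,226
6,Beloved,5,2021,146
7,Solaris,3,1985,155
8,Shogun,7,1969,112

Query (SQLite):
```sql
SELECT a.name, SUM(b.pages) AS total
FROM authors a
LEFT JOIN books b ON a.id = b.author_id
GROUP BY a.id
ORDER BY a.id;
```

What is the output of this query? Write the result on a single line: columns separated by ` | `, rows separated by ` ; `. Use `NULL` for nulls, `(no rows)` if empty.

Pia | 823 ; Vik | 1869 ; Alice | 112

LEFT JOIN keeps every authors row; unmatched ones get NULL for books columns.
Group by authors.id and compute SUM(b.pages). SUM over an all-NULL group is NULL.
  3: ids {1, 7} → SUM(b.pages)=823
  5: ids {2, 3, 4, 5, 6} → SUM(b.pages)=1869
  7: ids {8} → SUM(b.pages)=112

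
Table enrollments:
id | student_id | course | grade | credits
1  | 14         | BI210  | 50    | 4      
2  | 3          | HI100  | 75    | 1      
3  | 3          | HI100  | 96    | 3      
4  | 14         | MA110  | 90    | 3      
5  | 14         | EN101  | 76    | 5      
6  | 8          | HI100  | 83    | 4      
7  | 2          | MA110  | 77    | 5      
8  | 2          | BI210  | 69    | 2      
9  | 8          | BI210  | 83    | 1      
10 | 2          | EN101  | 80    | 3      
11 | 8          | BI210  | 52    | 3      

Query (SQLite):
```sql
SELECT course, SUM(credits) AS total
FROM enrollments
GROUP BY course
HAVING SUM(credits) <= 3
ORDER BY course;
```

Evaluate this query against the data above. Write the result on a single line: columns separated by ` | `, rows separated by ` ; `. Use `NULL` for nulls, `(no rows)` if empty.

Partition enrollments by course; compute SUM(credits) within each group.
HAVING: keep groups where SUM(credits) <= 3.
  BI210: ids {1, 8, 9, 11} → SUM(credits)=10
  EN101: ids {5, 10} → SUM(credits)=8
  HI100: ids {2, 3, 6} → SUM(credits)=8
  MA110: ids {4, 7} → SUM(credits)=8

(no rows)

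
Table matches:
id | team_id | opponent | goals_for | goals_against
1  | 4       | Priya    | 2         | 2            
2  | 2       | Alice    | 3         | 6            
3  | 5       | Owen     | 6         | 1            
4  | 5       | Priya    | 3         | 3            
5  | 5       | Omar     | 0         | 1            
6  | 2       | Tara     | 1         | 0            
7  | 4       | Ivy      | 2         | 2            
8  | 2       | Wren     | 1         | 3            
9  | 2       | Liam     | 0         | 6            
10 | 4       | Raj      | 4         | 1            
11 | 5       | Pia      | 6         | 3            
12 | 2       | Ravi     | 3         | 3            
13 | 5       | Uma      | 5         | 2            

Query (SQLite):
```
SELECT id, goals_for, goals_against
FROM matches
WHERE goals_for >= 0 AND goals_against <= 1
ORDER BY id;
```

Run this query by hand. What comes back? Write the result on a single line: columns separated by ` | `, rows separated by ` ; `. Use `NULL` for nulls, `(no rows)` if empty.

3 | 6 | 1 ; 5 | 0 | 1 ; 6 | 1 | 0 ; 10 | 4 | 1

goals_for >= 0: ids {1, 2, 3, 4, 5, 6, 7, 8, 9, 10, 11, 12, 13}
goals_against <= 1: ids {3, 5, 6, 10}
Combine with AND.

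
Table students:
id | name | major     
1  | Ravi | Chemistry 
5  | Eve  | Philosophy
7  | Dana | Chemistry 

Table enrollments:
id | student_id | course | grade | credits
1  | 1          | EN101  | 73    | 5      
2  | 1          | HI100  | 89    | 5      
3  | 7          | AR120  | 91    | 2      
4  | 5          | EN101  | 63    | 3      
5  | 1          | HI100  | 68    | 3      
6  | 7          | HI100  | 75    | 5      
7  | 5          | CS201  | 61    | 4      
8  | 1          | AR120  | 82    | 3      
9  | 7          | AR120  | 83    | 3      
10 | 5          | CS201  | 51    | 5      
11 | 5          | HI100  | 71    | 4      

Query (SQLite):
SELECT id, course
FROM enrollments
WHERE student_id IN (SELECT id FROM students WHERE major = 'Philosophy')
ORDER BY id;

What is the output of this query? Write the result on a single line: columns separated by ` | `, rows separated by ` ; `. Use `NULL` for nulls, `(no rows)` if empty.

4 | EN101 ; 7 | CS201 ; 10 | CS201 ; 11 | HI100

Inner query: students.id where major = 'Philosophy'.
Outer: keep enrollments rows whose student_id is in that set.
Inner query → {5}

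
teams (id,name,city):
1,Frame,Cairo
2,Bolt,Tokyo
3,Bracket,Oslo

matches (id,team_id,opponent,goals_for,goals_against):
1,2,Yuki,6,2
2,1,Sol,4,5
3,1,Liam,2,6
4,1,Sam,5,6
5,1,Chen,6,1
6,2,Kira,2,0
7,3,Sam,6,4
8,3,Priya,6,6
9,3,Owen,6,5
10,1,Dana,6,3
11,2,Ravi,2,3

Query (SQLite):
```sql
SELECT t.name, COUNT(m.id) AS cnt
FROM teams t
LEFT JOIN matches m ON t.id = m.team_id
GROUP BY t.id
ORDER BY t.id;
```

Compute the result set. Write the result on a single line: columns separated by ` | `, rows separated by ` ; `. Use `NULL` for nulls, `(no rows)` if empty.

Frame | 5 ; Bolt | 3 ; Bracket | 3

LEFT JOIN keeps every teams row; unmatched ones get NULL for matches columns.
Group by teams.id and compute COUNT(m.id). COUNT(col) of an all-NULL group is 0.
  1: ids {2, 3, 4, 5, 10} → COUNT(m.id)=5
  2: ids {1, 6, 11} → COUNT(m.id)=3
  3: ids {7, 8, 9} → COUNT(m.id)=3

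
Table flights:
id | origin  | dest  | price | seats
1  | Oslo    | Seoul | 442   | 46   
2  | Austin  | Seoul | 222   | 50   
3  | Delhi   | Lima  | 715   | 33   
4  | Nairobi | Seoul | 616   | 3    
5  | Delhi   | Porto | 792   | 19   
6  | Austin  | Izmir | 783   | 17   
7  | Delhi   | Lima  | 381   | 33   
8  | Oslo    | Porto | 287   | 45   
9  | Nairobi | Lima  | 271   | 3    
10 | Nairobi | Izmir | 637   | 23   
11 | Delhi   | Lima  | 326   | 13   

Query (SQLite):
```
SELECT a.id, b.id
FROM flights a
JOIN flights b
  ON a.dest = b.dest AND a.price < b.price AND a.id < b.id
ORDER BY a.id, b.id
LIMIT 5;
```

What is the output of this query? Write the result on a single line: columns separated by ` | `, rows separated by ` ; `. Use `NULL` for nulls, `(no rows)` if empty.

Pairs (a,b) with same dest, a.price < b.price, a.id < b.id.
dest groups: Izmir:{6,10} Lima:{3,7,9,11} Porto:{5,8} Seoul:{1,2,4}
Ordered by (a.id, b.id); first 5.

1 | 4 ; 2 | 4 ; 9 | 11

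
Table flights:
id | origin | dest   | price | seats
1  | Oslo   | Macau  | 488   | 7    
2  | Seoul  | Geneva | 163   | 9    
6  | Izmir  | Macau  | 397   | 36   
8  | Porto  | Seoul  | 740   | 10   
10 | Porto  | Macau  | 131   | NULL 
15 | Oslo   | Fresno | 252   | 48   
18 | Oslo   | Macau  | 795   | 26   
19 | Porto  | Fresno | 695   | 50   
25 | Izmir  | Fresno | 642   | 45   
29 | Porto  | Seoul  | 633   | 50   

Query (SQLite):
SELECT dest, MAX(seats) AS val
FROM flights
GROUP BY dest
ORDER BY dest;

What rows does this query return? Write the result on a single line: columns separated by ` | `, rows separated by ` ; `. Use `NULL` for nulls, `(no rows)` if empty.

Partition flights by dest; compute MAX(seats) within each group.
  Fresno: ids {15, 19, 25} → MAX(seats)=50
  Geneva: ids {2} → MAX(seats)=9
  Macau: ids {1, 6, 10, 18} → MAX(seats)=36
  Seoul: ids {8, 29} → MAX(seats)=50

Fresno | 50 ; Geneva | 9 ; Macau | 36 ; Seoul | 50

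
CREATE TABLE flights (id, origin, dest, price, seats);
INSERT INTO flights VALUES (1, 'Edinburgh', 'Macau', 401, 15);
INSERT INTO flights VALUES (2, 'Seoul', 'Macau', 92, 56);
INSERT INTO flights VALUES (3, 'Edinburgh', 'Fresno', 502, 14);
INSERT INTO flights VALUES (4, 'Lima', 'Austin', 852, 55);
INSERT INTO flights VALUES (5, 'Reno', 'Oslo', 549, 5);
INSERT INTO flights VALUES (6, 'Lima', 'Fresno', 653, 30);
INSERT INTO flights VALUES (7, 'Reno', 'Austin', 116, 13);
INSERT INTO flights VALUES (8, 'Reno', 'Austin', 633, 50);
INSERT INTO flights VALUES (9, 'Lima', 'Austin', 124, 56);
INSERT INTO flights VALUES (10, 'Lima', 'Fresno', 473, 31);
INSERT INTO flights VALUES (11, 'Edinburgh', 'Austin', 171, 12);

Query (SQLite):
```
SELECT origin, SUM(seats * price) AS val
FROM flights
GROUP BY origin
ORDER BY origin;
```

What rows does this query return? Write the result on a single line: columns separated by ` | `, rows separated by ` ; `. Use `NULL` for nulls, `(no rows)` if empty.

For each row compute seats * price.
Group by origin; take SUM of the expression per group.
  Edinburgh: ids {1, 3, 11} → SUM(seats * price)=15095
  Lima: ids {4, 6, 9, 10} → SUM(seats * price)=88057
  Reno: ids {5, 7, 8} → SUM(seats * price)=35903
  Seoul: ids {2} → SUM(seats * price)=5152

Edinburgh | 15095 ; Lima | 88057 ; Reno | 35903 ; Seoul | 5152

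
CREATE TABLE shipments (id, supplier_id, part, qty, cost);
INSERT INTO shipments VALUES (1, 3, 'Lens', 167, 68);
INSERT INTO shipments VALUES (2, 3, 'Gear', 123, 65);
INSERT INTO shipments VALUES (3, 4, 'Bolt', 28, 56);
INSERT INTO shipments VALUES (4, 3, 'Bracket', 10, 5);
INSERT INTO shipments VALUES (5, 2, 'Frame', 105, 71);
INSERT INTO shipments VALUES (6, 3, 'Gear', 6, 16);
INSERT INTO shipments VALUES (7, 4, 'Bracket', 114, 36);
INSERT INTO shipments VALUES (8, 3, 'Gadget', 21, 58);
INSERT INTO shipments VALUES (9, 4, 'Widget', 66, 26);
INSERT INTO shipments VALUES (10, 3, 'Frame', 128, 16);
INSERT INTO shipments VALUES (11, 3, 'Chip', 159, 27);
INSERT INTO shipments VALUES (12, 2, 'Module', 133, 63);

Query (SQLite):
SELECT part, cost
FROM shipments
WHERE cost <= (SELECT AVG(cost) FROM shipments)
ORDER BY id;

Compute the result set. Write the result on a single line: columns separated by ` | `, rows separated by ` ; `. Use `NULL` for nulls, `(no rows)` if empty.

Bracket | 5 ; Gear | 16 ; Bracket | 36 ; Widget | 26 ; Frame | 16 ; Chip | 27

Scalar subquery: AVG(cost) over all shipments rows = 42.25.
Keep rows where cost <= that value.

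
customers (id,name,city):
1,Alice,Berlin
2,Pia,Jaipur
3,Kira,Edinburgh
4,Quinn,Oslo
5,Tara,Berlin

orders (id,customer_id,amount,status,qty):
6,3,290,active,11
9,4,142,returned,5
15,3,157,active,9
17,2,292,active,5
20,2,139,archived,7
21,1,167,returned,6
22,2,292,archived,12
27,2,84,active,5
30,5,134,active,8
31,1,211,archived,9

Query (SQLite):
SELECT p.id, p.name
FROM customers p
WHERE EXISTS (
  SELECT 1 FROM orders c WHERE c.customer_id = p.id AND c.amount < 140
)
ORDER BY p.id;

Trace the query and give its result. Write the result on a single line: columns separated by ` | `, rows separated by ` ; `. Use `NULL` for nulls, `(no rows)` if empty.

2 | Pia ; 5 | Tara

For each customers row, check whether any orders with matching customer_id has amount < 140.
Keep rows where that is true.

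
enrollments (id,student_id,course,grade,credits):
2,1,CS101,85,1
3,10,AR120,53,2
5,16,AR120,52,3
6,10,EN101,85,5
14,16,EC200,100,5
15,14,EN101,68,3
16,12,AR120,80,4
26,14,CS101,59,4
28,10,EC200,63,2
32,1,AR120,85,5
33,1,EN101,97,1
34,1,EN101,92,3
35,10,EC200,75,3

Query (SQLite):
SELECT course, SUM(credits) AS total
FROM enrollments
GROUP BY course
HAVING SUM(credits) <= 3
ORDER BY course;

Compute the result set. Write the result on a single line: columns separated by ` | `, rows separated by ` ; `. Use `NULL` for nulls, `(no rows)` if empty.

(no rows)

Partition enrollments by course; compute SUM(credits) within each group.
HAVING: keep groups where SUM(credits) <= 3.
  AR120: ids {3, 5, 16, 32} → SUM(credits)=14
  CS101: ids {2, 26} → SUM(credits)=5
  EC200: ids {14, 28, 35} → SUM(credits)=10
  EN101: ids {6, 15, 33, 34} → SUM(credits)=12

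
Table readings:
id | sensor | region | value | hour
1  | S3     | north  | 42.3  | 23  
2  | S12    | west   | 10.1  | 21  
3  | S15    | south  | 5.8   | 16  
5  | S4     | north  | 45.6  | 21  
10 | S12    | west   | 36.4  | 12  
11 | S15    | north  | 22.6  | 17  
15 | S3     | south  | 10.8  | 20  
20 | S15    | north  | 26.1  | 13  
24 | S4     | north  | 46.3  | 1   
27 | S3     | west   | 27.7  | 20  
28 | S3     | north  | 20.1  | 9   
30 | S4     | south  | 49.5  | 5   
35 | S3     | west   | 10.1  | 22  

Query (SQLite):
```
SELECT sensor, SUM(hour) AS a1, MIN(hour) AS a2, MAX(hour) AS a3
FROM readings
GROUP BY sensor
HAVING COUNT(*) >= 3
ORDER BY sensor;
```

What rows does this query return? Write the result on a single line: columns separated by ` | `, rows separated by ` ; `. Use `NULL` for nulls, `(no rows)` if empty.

S15 | 46 | 13 | 17 ; S3 | 94 | 9 | 23 ; S4 | 27 | 1 | 21

Group readings by sensor.
Per group compute: SUM(hour), MIN(hour), MAX(hour).
HAVING: drop groups with fewer than 3 rows.
  S12: ids {2, 10} → SUM(hour)=33, MIN(hour)=12, MAX(hour)=21
  S15: ids {3, 11, 20} → SUM(hour)=46, MIN(hour)=13, MAX(hour)=17
  S3: ids {1, 15, 27, 28, 35} → SUM(hour)=94, MIN(hour)=9, MAX(hour)=23
  S4: ids {5, 24, 30} → SUM(hour)=27, MIN(hour)=1, MAX(hour)=21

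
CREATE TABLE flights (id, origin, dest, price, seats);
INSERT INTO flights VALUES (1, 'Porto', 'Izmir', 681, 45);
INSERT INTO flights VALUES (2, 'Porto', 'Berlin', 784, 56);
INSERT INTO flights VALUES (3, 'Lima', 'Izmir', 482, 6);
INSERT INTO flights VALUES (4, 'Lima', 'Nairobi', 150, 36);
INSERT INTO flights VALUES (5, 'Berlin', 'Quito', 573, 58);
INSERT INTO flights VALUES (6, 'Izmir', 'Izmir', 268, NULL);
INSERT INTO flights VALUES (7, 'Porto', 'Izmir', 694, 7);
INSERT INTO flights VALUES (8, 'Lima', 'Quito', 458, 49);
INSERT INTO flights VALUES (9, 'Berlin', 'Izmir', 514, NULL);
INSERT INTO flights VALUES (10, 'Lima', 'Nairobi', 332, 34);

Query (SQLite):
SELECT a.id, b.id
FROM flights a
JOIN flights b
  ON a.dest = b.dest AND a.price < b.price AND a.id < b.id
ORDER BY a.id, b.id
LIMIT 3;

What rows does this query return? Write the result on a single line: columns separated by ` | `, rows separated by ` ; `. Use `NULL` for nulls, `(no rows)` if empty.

1 | 7 ; 3 | 7 ; 3 | 9

Pairs (a,b) with same dest, a.price < b.price, a.id < b.id.
dest groups: Berlin:{2} Izmir:{1,3,6,7,9} Nairobi:{4,10} Quito:{5,8}
Ordered by (a.id, b.id); first 3.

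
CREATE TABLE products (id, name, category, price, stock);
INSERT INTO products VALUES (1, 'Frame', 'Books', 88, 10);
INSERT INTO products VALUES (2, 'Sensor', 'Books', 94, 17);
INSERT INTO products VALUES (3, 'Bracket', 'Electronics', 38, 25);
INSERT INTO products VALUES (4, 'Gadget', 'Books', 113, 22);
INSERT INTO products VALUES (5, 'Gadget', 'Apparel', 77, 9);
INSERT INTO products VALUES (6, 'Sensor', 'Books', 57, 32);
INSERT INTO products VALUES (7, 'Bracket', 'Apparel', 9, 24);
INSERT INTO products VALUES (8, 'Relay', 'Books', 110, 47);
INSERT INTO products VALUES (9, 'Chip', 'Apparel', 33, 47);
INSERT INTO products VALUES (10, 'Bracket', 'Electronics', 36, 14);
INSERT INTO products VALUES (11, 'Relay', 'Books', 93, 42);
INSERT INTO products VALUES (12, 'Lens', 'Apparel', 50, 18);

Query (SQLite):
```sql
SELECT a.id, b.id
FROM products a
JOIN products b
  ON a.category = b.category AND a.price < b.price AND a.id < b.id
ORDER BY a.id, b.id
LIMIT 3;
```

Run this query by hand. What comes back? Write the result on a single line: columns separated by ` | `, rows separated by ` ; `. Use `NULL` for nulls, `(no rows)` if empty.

1 | 2 ; 1 | 4 ; 1 | 8

Pairs (a,b) with same category, a.price < b.price, a.id < b.id.
category groups: Apparel:{5,7,9,12} Books:{1,2,4,6,8,11} Electronics:{3,10}
Ordered by (a.id, b.id); first 3.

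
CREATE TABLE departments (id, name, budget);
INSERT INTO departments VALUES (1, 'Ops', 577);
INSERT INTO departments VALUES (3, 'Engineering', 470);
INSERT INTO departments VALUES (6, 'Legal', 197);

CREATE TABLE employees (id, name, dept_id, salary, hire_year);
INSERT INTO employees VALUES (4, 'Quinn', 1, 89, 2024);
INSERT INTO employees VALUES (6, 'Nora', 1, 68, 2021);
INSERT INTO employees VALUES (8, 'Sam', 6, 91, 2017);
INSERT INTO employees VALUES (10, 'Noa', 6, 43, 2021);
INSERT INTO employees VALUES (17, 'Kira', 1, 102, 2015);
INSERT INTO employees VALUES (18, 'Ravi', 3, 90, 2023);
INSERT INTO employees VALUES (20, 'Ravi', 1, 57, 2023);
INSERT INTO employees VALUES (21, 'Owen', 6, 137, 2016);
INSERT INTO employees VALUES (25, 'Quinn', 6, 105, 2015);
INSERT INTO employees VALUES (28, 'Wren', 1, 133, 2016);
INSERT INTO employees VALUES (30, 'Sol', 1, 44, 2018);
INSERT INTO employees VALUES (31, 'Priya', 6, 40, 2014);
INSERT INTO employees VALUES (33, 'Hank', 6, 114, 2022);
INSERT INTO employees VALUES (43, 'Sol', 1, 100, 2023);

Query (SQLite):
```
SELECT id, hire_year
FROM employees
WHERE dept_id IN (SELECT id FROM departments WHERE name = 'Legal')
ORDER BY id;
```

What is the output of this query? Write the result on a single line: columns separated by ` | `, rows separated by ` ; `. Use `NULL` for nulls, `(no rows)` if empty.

8 | 2017 ; 10 | 2021 ; 21 | 2016 ; 25 | 2015 ; 31 | 2014 ; 33 | 2022

Inner query: departments.id where name = 'Legal'.
Outer: keep employees rows whose dept_id is in that set.
Inner query → {6}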